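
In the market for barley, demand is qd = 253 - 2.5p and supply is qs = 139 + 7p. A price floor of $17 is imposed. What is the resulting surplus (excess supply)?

Surplus = 47.5

Equilibrium price would be p* = 12, so the floor at 17 binds.
At p = 17: qd = 210.5, qs = 258.
Surplus = 258 − 210.5 = 47.5.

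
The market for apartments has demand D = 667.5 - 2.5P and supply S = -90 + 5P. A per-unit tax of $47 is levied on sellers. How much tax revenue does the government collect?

Tax revenue = 47470/3

Pre-tax equilibrium: P* = 101, Q* = 415.
Tax on sellers shifts supply to S = -90 + 5(P − 47) = -325 + 5P.
667.5 - 2.5P = -325 + 5P gives buyer price Pb = 397/3; sellers receive Ps = 397/3 − 47 = 256/3.
New quantity: Q = 667.5 − 2.5(397/3) = 1010/3.
Revenue = 47 × 1010/3 = 47470/3.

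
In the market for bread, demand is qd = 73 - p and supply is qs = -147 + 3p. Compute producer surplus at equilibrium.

Equilibrium: 73 - p = -147 + 3p gives p* = 55, q* = 18.
Supply starts at p = 49 (where qs = 0).
PS = ½(55 − 49)(18) = 54.

Producer surplus = 54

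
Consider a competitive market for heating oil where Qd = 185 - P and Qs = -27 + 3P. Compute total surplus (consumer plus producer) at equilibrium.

Equilibrium: 185 - P = -27 + 3P gives P* = 53, Q* = 132.
Demand choke price: P = 185; supply starts at P = 9.
CS = ½(185 − 53)(132) = 8712; PS = ½(53 − 9)(132) = 2904.

Total surplus = 11616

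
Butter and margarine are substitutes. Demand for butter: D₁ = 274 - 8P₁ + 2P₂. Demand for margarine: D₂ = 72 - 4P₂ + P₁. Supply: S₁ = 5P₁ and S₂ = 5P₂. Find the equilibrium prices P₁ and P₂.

P₁ = 522/23, P₂ = 242/23

Market 1: 274 - 8P₁ + 2P₂ = 5P₁ → 13P₁ - 2P₂ = 274.
Market 2: 9P₂ - P₁ = 72.
Eliminating P₂: 9×(1) + 2×(2) gives 115P₁ = 2610, so P₁ = 522/23.
Back-substitute into (2): P₂ = (72 + 1×522/23) / 9 = 242/23.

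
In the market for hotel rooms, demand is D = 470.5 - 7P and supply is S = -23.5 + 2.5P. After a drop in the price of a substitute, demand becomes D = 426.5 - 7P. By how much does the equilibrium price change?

Original equilibrium: P* = 52, Q* = 106.5.
New equilibrium: 426.5 - 7P = -23.5 + 2.5P, so 450 = 9.5P and P' = 900/19; Q' = 426.5 − 7(900/19) = 3607/38.
Change in price: 900/19 − 52 = -88/19.

ΔP = -88/19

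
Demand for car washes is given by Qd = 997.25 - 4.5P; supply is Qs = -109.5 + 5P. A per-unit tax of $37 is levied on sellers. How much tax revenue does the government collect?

Tax revenue = 270914/19

Pre-tax equilibrium: P* = 116.5, Q* = 473.
Tax on sellers shifts supply to Qs = -109.5 + 5(P − 37) = -294.5 + 5P.
997.25 - 4.5P = -294.5 + 5P gives buyer price Pb = 5167/38; sellers receive Ps = 5167/38 − 37 = 3761/38.
New quantity: Q = 997.25 − 4.5(5167/38) = 7322/19.
Revenue = 37 × 7322/19 = 270914/19.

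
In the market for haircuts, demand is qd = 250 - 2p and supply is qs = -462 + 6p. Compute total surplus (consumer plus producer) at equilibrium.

Equilibrium: 250 - 2p = -462 + 6p gives p* = 89, q* = 72.
Demand choke price: p = 125; supply starts at p = 77.
CS = ½(125 − 89)(72) = 1296; PS = ½(89 − 77)(72) = 432.

Total surplus = 1728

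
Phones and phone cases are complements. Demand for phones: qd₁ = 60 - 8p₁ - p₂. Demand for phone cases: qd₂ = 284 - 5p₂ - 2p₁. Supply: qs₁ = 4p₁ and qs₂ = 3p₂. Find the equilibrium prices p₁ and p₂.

p₁ = 98/47, p₂ = 1644/47

Market 1: 60 - 8p₁ - p₂ = 4p₁ → 12p₁ + p₂ = 60.
Market 2: 8p₂ + 2p₁ = 284.
Eliminating p₂: 8×(1) − 1×(2) gives 94p₁ = 196, so p₁ = 98/47.
Back-substitute into (2): p₂ = (284 − 2×98/47) / 8 = 1644/47.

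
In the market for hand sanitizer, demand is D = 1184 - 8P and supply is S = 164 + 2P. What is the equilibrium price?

P* = 102

Set D = S: 1184 - 8P = 164 + 2P.
1020 = 10P, so P* = 102.
Q* = 1184 − 8(102) = 368.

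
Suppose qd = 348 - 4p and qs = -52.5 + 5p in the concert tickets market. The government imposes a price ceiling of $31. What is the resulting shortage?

Shortage = 121.5

Equilibrium price would be p* = 44.5, so the ceiling at 31 binds.
At p = 31: qd = 348 − 4(31) = 224, qs = -52.5 + 5(31) = 102.5.
Shortage = 224 − 102.5 = 121.5.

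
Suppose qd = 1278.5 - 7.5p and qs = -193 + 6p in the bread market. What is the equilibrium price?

p* = 109

Set qd = qs: 1278.5 - 7.5p = -193 + 6p.
1471.5 = 13.5p, so p* = 109.
q* = 1278.5 − 7.5(109) = 461.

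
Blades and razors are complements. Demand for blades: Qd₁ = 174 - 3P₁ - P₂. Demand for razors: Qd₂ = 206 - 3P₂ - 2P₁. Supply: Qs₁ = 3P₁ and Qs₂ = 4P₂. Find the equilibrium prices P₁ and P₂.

Market 1: 174 - 3P₁ - P₂ = 3P₁ → 6P₁ + P₂ = 174.
Market 2: 7P₂ + 2P₁ = 206.
Eliminating P₂: 7×(1) − 1×(2) gives 40P₁ = 1012, so P₁ = 25.3.
Back-substitute into (2): P₂ = (206 − 2×25.3) / 7 = 22.2.

P₁ = 25.3, P₂ = 22.2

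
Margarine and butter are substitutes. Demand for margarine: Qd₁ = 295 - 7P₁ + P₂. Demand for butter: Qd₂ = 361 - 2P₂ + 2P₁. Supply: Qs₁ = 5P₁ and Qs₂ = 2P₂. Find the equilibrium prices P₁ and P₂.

Market 1: 295 - 7P₁ + P₂ = 5P₁ → 12P₁ - P₂ = 295.
Market 2: 4P₂ - 2P₁ = 361.
Eliminating P₂: 4×(1) + 1×(2) gives 46P₁ = 1541, so P₁ = 33.5.
Back-substitute into (2): P₂ = (361 + 2×33.5) / 4 = 107.

P₁ = 33.5, P₂ = 107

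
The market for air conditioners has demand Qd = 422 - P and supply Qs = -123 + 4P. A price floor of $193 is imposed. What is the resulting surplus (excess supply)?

Equilibrium price would be P* = 109, so the floor at 193 binds.
At P = 193: Qd = 229, Qs = 649.
Surplus = 649 − 229 = 420.

Surplus = 420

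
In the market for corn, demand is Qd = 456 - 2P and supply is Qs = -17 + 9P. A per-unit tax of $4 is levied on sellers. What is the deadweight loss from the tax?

Deadweight loss = 144/11

Pre-tax equilibrium: P* = 43, Q* = 370.
Tax on sellers shifts supply to Qs = -17 + 9(P − 4) = -53 + 9P.
456 - 2P = -53 + 9P gives buyer price Pb = 509/11; sellers receive Ps = 509/11 − 4 = 465/11.
New quantity: Q = 456 − 2(509/11) = 3998/11.
DWL = ½ × 4 × (370 − 3998/11) = 144/11.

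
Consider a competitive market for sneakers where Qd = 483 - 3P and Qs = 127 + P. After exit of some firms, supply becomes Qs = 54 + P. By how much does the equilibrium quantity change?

Original equilibrium: P* = 89, Q* = 216.
New equilibrium: 483 - 3P = 54 + P, so 429 = 4P and P' = 107.25; Q' = 483 − 3(107.25) = 161.25.
Change in quantity: 161.25 − 216 = -54.75.

ΔQ = -54.75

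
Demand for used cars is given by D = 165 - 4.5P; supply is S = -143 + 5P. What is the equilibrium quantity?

Q* = 363/19

Set D = S: 165 - 4.5P = -143 + 5P.
308 = 9.5P, so P* = 616/19.
Q* = 165 − 4.5(616/19) = 363/19.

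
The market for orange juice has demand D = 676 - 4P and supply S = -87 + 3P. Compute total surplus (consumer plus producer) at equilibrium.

Total surplus = 16800

Equilibrium: 676 - 4P = -87 + 3P gives P* = 109, Q* = 240.
Demand choke price: P = 169; supply starts at P = 29.
CS = ½(169 − 109)(240) = 7200; PS = ½(109 − 29)(240) = 9600.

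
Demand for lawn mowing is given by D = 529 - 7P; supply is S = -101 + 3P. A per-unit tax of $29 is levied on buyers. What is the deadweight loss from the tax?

Pre-tax equilibrium: P* = 63, Q* = 88.
Tax on buyers shifts demand to D = 529 − 7(P + 29) = 326 - 7P.
326 - 7P = -101 + 3P gives seller price Ps = 42.7; buyers pay Pb = 42.7 + 29 = 71.7.
New quantity: Q = 529 − 7(71.7) = 27.1.
DWL = ½ × 29 × (88 − 27.1) = 883.05.

Deadweight loss = 883.05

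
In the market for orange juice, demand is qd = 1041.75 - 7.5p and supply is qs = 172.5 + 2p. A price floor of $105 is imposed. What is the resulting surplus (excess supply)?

Equilibrium price would be p* = 91.5, so the floor at 105 binds.
At p = 105: qd = 254.25, qs = 382.5.
Surplus = 382.5 − 254.25 = 128.25.

Surplus = 128.25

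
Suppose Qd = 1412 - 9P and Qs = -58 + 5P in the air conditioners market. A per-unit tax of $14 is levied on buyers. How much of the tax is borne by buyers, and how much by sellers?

Buyers bear $5, sellers bear $9

Pre-tax equilibrium: P* = 105, Q* = 467.
Tax on buyers shifts demand to Qd = 1412 − 9(P + 14) = 1286 - 9P.
1286 - 9P = -58 + 5P gives seller price Ps = 96; buyers pay Pb = 96 + 14 = 110.
New quantity: Q = 1412 − 9(110) = 422.
Buyer burden = 110 − 105 = 5; seller burden = 105 − 96 = 9.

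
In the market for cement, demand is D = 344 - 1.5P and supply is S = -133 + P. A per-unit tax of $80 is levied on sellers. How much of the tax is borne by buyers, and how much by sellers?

Pre-tax equilibrium: P* = 190.8, Q* = 57.8.
Tax on sellers shifts supply to S = -133 + 1(P − 80) = -213 + P.
344 - 1.5P = -213 + P gives buyer price Pb = 222.8; sellers receive Ps = 222.8 − 80 = 142.8.
New quantity: Q = 344 − 1.5(222.8) = 9.8.
Buyer burden = 222.8 − 190.8 = 32; seller burden = 190.8 − 142.8 = 48.

Buyers bear $32, sellers bear $48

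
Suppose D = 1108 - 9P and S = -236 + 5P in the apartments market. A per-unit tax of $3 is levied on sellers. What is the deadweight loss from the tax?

Deadweight loss = 405/28

Pre-tax equilibrium: P* = 96, Q* = 244.
Tax on sellers shifts supply to S = -236 + 5(P − 3) = -251 + 5P.
1108 - 9P = -251 + 5P gives buyer price Pb = 1359/14; sellers receive Ps = 1359/14 − 3 = 1317/14.
New quantity: Q = 1108 − 9(1359/14) = 3281/14.
DWL = ½ × 3 × (244 − 3281/14) = 405/28.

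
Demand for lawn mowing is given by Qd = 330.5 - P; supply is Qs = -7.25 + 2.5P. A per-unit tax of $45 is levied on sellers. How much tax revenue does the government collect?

Pre-tax equilibrium: P* = 96.5, Q* = 234.
Tax on sellers shifts supply to Qs = -7.25 + 2.5(P − 45) = -119.75 + 2.5P.
330.5 - P = -119.75 + 2.5P gives buyer price Pb = 1801/14; sellers receive Ps = 1801/14 − 45 = 1171/14.
New quantity: Q = 330.5 − 1(1801/14) = 1413/7.
Revenue = 45 × 1413/7 = 63585/7.

Tax revenue = 63585/7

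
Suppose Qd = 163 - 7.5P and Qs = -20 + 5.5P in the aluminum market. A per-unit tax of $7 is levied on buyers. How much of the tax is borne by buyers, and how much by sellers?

Buyers bear 77/26, sellers bear 105/26

Pre-tax equilibrium: P* = 183/13, Q* = 1493/26.
Tax on buyers shifts demand to Qd = 163 − 7.5(P + 7) = 110.5 - 7.5P.
110.5 - 7.5P = -20 + 5.5P gives seller price Ps = 261/26; buyers pay Pb = 261/26 + 7 = 443/26.
New quantity: Q = 163 − 7.5(443/26) = 1831/52.
Buyer burden = 443/26 − 183/13 = 77/26; seller burden = 183/13 − 261/26 = 105/26.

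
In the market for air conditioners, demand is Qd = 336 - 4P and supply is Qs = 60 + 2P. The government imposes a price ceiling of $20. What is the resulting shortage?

Equilibrium price would be P* = 46, so the ceiling at 20 binds.
At P = 20: Qd = 336 − 4(20) = 256, Qs = 60 + 2(20) = 100.
Shortage = 256 − 100 = 156.

Shortage = 156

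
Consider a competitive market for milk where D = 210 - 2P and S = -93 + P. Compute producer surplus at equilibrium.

Producer surplus = 32

Equilibrium: 210 - 2P = -93 + P gives P* = 101, Q* = 8.
Supply starts at P = 93 (where S = 0).
PS = ½(101 − 93)(8) = 32.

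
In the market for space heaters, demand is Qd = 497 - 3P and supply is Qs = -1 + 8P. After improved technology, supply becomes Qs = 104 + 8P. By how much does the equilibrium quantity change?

ΔQ = 315/11

Original equilibrium: P* = 498/11, Q* = 3973/11.
New equilibrium: 497 - 3P = 104 + 8P, so 393 = 11P and P' = 393/11; Q' = 497 − 3(393/11) = 4288/11.
Change in quantity: 4288/11 − 3973/11 = 315/11.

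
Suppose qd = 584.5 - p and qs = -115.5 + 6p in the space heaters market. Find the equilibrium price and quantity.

p* = 100, q* = 484.5

Set qd = qs: 584.5 - p = -115.5 + 6p.
700 = 7p, so p* = 100.
q* = 584.5 − 1(100) = 484.5.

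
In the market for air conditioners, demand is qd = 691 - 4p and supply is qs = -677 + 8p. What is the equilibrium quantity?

q* = 235

Set qd = qs: 691 - 4p = -677 + 8p.
1368 = 12p, so p* = 114.
q* = 691 − 4(114) = 235.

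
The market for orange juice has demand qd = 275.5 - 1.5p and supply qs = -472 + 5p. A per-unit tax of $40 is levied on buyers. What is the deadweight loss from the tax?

Deadweight loss = 12000/13

Pre-tax equilibrium: p* = 115, q* = 103.
Tax on buyers shifts demand to qd = 275.5 − 1.5(p + 40) = 215.5 - 1.5p.
215.5 - 1.5p = -472 + 5p gives seller price ps = 1375/13; buyers pay pb = 1375/13 + 40 = 1895/13.
New quantity: q = 275.5 − 1.5(1895/13) = 739/13.
DWL = ½ × 40 × (103 − 739/13) = 12000/13.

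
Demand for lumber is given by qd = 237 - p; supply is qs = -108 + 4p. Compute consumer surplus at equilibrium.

Consumer surplus = 14112

Equilibrium: 237 - p = -108 + 4p gives p* = 69, q* = 168.
Demand choke price (qd = 0): p = 237.
CS = ½(237 − 69)(168) = 14112.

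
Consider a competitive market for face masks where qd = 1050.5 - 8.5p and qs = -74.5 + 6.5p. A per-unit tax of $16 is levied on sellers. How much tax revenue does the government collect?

Pre-tax equilibrium: p* = 75, q* = 413.
Tax on sellers shifts supply to qs = -74.5 + 6.5(p − 16) = -178.5 + 6.5p.
1050.5 - 8.5p = -178.5 + 6.5p gives buyer price pb = 1229/15; sellers receive ps = 1229/15 − 16 = 989/15.
New quantity: q = 1050.5 − 8.5(1229/15) = 5311/15.
Revenue = 16 × 5311/15 = 84976/15.

Tax revenue = 84976/15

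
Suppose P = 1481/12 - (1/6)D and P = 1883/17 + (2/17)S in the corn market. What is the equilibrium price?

Set the two price expressions equal: 1481/12 - (1/6)Q = 1883/17 + (2/17)Q.
2581/204 = (29/102)Q, so Q* = 44.5.
P* = 1481/12 − (1/6)(44.5) = 116.

P* = 116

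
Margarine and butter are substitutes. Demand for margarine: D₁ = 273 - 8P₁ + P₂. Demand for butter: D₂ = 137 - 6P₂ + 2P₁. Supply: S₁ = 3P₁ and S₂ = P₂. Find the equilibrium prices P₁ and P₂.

Market 1: 273 - 8P₁ + P₂ = 3P₁ → 11P₁ - P₂ = 273.
Market 2: 7P₂ - 2P₁ = 137.
Eliminating P₂: 7×(1) + 1×(2) gives 75P₁ = 2048, so P₁ = 2048/75.
Back-substitute into (2): P₂ = (137 + 2×2048/75) / 7 = 2053/75.

P₁ = 2048/75, P₂ = 2053/75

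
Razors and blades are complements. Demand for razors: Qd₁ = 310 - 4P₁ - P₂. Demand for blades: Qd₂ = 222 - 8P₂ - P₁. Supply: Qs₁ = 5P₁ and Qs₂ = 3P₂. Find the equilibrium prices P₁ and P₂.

Market 1: 310 - 4P₁ - P₂ = 5P₁ → 9P₁ + P₂ = 310.
Market 2: 11P₂ + P₁ = 222.
Eliminating P₂: 11×(1) − 1×(2) gives 98P₁ = 3188, so P₁ = 1594/49.
Back-substitute into (2): P₂ = (222 − 1×1594/49) / 11 = 844/49.

P₁ = 1594/49, P₂ = 844/49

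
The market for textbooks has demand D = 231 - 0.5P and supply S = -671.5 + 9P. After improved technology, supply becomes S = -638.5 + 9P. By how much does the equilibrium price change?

ΔP = -66/19

Original equilibrium: P* = 95, Q* = 183.5.
New equilibrium: 231 - 0.5P = -638.5 + 9P, so 869.5 = 9.5P and P' = 1739/19; Q' = 231 − 0.5(1739/19) = 7039/38.
Change in price: 1739/19 − 95 = -66/19.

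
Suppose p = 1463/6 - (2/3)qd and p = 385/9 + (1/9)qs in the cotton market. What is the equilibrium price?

Set the two price expressions equal: 1463/6 - (2/3)q = 385/9 + (1/9)q.
3619/18 = (7/9)q, so q* = 258.5.
p* = 1463/6 − (2/3)(258.5) = 71.5.

p* = 71.5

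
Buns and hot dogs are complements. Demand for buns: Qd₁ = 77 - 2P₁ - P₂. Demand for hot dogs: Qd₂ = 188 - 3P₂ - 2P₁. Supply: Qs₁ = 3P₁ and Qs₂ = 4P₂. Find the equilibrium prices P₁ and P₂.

P₁ = 117/11, P₂ = 262/11

Market 1: 77 - 2P₁ - P₂ = 3P₁ → 5P₁ + P₂ = 77.
Market 2: 7P₂ + 2P₁ = 188.
Eliminating P₂: 7×(1) − 1×(2) gives 33P₁ = 351, so P₁ = 117/11.
Back-substitute into (2): P₂ = (188 − 2×117/11) / 7 = 262/11.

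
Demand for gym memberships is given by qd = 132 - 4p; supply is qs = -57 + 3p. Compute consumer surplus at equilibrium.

Equilibrium: 132 - 4p = -57 + 3p gives p* = 27, q* = 24.
Demand choke price (qd = 0): p = 33.
CS = ½(33 − 27)(24) = 72.

Consumer surplus = 72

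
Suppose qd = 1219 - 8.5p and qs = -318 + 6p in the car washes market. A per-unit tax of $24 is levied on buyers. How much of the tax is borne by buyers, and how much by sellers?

Pre-tax equilibrium: p* = 106, q* = 318.
Tax on buyers shifts demand to qd = 1219 − 8.5(p + 24) = 1015 - 8.5p.
1015 - 8.5p = -318 + 6p gives seller price ps = 2666/29; buyers pay pb = 2666/29 + 24 = 3362/29.
New quantity: q = 1219 − 8.5(3362/29) = 6774/29.
Buyer burden = 3362/29 − 106 = 288/29; seller burden = 106 − 2666/29 = 408/29.

Buyers bear 288/29, sellers bear 408/29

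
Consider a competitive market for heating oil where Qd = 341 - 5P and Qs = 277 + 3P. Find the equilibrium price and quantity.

P* = 8, Q* = 301

Set Qd = Qs: 341 - 5P = 277 + 3P.
64 = 8P, so P* = 8.
Q* = 341 − 5(8) = 301.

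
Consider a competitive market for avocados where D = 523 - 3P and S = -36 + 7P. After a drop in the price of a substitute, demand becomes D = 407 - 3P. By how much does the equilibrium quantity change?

ΔQ = -81.2

Original equilibrium: P* = 55.9, Q* = 355.3.
New equilibrium: 407 - 3P = -36 + 7P, so 443 = 10P and P' = 44.3; Q' = 407 − 3(44.3) = 274.1.
Change in quantity: 274.1 − 355.3 = -81.2.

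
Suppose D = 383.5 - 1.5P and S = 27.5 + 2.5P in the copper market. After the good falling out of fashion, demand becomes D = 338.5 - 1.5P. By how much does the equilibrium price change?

ΔP = -11.25

Original equilibrium: P* = 89, Q* = 250.
New equilibrium: 338.5 - 1.5P = 27.5 + 2.5P, so 311 = 4P and P' = 77.75; Q' = 338.5 − 1.5(77.75) = 221.875.
Change in price: 77.75 − 89 = -11.25.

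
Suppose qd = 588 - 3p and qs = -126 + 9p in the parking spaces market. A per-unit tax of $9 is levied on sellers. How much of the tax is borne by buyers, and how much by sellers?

Buyers bear $6.75, sellers bear $2.25

Pre-tax equilibrium: p* = 59.5, q* = 409.5.
Tax on sellers shifts supply to qs = -126 + 9(p − 9) = -207 + 9p.
588 - 3p = -207 + 9p gives buyer price pb = 66.25; sellers receive ps = 66.25 − 9 = 57.25.
New quantity: q = 588 − 3(66.25) = 389.25.
Buyer burden = 66.25 − 59.5 = 6.75; seller burden = 59.5 − 57.25 = 2.25.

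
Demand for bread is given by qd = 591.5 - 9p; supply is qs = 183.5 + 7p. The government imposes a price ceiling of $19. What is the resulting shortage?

Equilibrium price would be p* = 25.5, so the ceiling at 19 binds.
At p = 19: qd = 591.5 − 9(19) = 420.5, qs = 183.5 + 7(19) = 316.5.
Shortage = 420.5 − 316.5 = 104.

Shortage = 104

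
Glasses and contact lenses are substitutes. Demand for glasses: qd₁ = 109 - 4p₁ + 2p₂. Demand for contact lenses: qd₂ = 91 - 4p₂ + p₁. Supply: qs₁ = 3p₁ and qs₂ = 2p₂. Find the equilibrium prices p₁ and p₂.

p₁ = 20.9, p₂ = 18.65

Market 1: 109 - 4p₁ + 2p₂ = 3p₁ → 7p₁ - 2p₂ = 109.
Market 2: 6p₂ - p₁ = 91.
Eliminating p₂: 6×(1) + 2×(2) gives 40p₁ = 836, so p₁ = 20.9.
Back-substitute into (2): p₂ = (91 + 1×20.9) / 6 = 18.65.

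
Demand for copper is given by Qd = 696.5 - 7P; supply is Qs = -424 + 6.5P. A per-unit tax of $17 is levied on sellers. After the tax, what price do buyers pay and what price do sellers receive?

Buyers pay 2462/27, sellers receive 2003/27

Pre-tax equilibrium: P* = 83, Q* = 115.5.
Tax on sellers shifts supply to Qs = -424 + 6.5(P − 17) = -534.5 + 6.5P.
696.5 - 7P = -534.5 + 6.5P gives buyer price Pb = 2462/27; sellers receive Ps = 2462/27 − 17 = 2003/27.
New quantity: Q = 696.5 − 7(2462/27) = 3143/54.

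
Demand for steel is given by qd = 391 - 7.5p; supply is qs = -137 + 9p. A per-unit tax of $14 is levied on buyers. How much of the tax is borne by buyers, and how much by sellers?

Buyers bear 84/11, sellers bear 70/11

Pre-tax equilibrium: p* = 32, q* = 151.
Tax on buyers shifts demand to qd = 391 − 7.5(p + 14) = 286 - 7.5p.
286 - 7.5p = -137 + 9p gives seller price ps = 282/11; buyers pay pb = 282/11 + 14 = 436/11.
New quantity: q = 391 − 7.5(436/11) = 1031/11.
Buyer burden = 436/11 − 32 = 84/11; seller burden = 32 − 282/11 = 70/11.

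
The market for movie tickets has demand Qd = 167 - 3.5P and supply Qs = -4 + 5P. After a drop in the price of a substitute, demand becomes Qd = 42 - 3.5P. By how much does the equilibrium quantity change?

ΔQ = -1250/17

Original equilibrium: P* = 342/17, Q* = 1642/17.
New equilibrium: 42 - 3.5P = -4 + 5P, so 46 = 8.5P and P' = 92/17; Q' = 42 − 3.5(92/17) = 392/17.
Change in quantity: 392/17 − 1642/17 = -1250/17.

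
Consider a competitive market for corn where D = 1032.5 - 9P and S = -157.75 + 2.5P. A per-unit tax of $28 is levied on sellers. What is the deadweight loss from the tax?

Deadweight loss = 17640/23

Pre-tax equilibrium: P* = 103.5, Q* = 101.
Tax on sellers shifts supply to S = -157.75 + 2.5(P − 28) = -227.75 + 2.5P.
1032.5 - 9P = -227.75 + 2.5P gives buyer price Pb = 5041/46; sellers receive Ps = 5041/46 − 28 = 3753/46.
New quantity: Q = 1032.5 − 9(5041/46) = 1063/23.
DWL = ½ × 28 × (101 − 1063/23) = 17640/23.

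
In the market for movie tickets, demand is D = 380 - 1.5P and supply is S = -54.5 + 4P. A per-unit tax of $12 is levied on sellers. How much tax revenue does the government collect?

Pre-tax equilibrium: P* = 79, Q* = 261.5.
Tax on sellers shifts supply to S = -54.5 + 4(P − 12) = -102.5 + 4P.
380 - 1.5P = -102.5 + 4P gives buyer price Pb = 965/11; sellers receive Ps = 965/11 − 12 = 833/11.
New quantity: Q = 380 − 1.5(965/11) = 5465/22.
Revenue = 12 × 5465/22 = 32790/11.

Tax revenue = 32790/11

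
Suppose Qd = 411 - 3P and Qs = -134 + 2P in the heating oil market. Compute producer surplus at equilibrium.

Producer surplus = 1764

Equilibrium: 411 - 3P = -134 + 2P gives P* = 109, Q* = 84.
Supply starts at P = 67 (where Qs = 0).
PS = ½(109 − 67)(84) = 1764.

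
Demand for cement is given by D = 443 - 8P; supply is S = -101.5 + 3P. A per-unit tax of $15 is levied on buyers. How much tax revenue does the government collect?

Pre-tax equilibrium: P* = 49.5, Q* = 47.
Tax on buyers shifts demand to D = 443 − 8(P + 15) = 323 - 8P.
323 - 8P = -101.5 + 3P gives seller price Ps = 849/22; buyers pay Pb = 849/22 + 15 = 1179/22.
New quantity: Q = 443 − 8(1179/22) = 157/11.
Revenue = 15 × 157/11 = 2355/11.

Tax revenue = 2355/11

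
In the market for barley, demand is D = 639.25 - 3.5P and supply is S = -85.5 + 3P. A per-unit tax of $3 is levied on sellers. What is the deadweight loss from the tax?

Deadweight loss = 189/26

Pre-tax equilibrium: P* = 111.5, Q* = 249.
Tax on sellers shifts supply to S = -85.5 + 3(P − 3) = -94.5 + 3P.
639.25 - 3.5P = -94.5 + 3P gives buyer price Pb = 2935/26; sellers receive Ps = 2935/26 − 3 = 2857/26.
New quantity: Q = 639.25 − 3.5(2935/26) = 3174/13.
DWL = ½ × 3 × (249 − 3174/13) = 189/26.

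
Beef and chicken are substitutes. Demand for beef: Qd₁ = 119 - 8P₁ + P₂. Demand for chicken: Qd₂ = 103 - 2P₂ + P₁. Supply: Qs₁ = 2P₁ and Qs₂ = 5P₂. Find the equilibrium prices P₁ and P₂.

Market 1: 119 - 8P₁ + P₂ = 2P₁ → 10P₁ - P₂ = 119.
Market 2: 7P₂ - P₁ = 103.
Eliminating P₂: 7×(1) + 1×(2) gives 69P₁ = 936, so P₁ = 312/23.
Back-substitute into (2): P₂ = (103 + 1×312/23) / 7 = 383/23.

P₁ = 312/23, P₂ = 383/23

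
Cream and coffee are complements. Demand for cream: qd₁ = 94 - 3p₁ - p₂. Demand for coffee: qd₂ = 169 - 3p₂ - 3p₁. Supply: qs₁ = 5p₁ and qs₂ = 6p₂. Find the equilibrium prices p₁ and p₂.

p₁ = 677/69, p₂ = 1070/69

Market 1: 94 - 3p₁ - p₂ = 5p₁ → 8p₁ + p₂ = 94.
Market 2: 9p₂ + 3p₁ = 169.
Eliminating p₂: 9×(1) − 1×(2) gives 69p₁ = 677, so p₁ = 677/69.
Back-substitute into (2): p₂ = (169 − 3×677/69) / 9 = 1070/69.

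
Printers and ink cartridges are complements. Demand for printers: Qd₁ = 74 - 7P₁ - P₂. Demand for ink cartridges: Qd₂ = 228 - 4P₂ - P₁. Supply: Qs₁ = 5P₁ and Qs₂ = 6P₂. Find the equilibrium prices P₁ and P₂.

Market 1: 74 - 7P₁ - P₂ = 5P₁ → 12P₁ + P₂ = 74.
Market 2: 10P₂ + P₁ = 228.
Eliminating P₂: 10×(1) − 1×(2) gives 119P₁ = 512, so P₁ = 512/119.
Back-substitute into (2): P₂ = (228 − 1×512/119) / 10 = 2662/119.

P₁ = 512/119, P₂ = 2662/119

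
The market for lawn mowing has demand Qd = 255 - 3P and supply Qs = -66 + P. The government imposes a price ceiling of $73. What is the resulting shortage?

Shortage = 29

Equilibrium price would be P* = 80.25, so the ceiling at 73 binds.
At P = 73: Qd = 255 − 3(73) = 36, Qs = -66 + 1(73) = 7.
Shortage = 36 − 7 = 29.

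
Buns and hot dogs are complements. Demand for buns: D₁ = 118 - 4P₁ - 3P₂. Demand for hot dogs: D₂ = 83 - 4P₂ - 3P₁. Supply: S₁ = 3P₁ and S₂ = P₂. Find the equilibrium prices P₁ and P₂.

Market 1: 118 - 4P₁ - 3P₂ = 3P₁ → 7P₁ + 3P₂ = 118.
Market 2: 5P₂ + 3P₁ = 83.
Eliminating P₂: 5×(1) − 3×(2) gives 26P₁ = 341, so P₁ = 341/26.
Back-substitute into (2): P₂ = (83 − 3×341/26) / 5 = 227/26.

P₁ = 341/26, P₂ = 227/26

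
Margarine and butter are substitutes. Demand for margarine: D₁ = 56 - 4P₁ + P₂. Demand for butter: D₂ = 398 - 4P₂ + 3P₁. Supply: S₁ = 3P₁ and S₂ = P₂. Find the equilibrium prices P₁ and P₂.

P₁ = 21.1875, P₂ = 92.3125

Market 1: 56 - 4P₁ + P₂ = 3P₁ → 7P₁ - P₂ = 56.
Market 2: 5P₂ - 3P₁ = 398.
Eliminating P₂: 5×(1) + 1×(2) gives 32P₁ = 678, so P₁ = 21.1875.
Back-substitute into (2): P₂ = (398 + 3×21.1875) / 5 = 92.3125.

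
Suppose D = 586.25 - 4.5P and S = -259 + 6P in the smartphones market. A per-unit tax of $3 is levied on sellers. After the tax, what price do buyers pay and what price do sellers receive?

Pre-tax equilibrium: P* = 80.5, Q* = 224.
Tax on sellers shifts supply to S = -259 + 6(P − 3) = -277 + 6P.
586.25 - 4.5P = -277 + 6P gives buyer price Pb = 1151/14; sellers receive Ps = 1151/14 − 3 = 1109/14.
New quantity: Q = 586.25 − 4.5(1151/14) = 1514/7.

Buyers pay 1151/14, sellers receive 1109/14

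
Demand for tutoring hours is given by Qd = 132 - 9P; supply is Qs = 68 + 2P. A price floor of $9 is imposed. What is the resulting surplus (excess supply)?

Surplus = 35

Equilibrium price would be P* = 64/11, so the floor at 9 binds.
At P = 9: Qd = 51, Qs = 86.
Surplus = 86 − 51 = 35.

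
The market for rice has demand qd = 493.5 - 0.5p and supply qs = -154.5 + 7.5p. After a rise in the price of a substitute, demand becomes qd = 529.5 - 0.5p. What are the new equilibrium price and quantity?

p' = 85.5, q' = 486.75

Original equilibrium: p* = 81, q* = 453.
New equilibrium: 529.5 - 0.5p = -154.5 + 7.5p, so 684 = 8p and p' = 85.5; q' = 529.5 − 0.5(85.5) = 486.75.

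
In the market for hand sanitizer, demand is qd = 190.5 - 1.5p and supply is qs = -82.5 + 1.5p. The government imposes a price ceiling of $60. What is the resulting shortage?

Shortage = 93

Equilibrium price would be p* = 91, so the ceiling at 60 binds.
At p = 60: qd = 190.5 − 1.5(60) = 100.5, qs = -82.5 + 1.5(60) = 7.5.
Shortage = 100.5 − 7.5 = 93.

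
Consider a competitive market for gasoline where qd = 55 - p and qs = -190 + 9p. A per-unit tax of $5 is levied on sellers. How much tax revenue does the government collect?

Pre-tax equilibrium: p* = 24.5, q* = 30.5.
Tax on sellers shifts supply to qs = -190 + 9(p − 5) = -235 + 9p.
55 - p = -235 + 9p gives buyer price pb = 29; sellers receive ps = 29 − 5 = 24.
New quantity: q = 55 − 1(29) = 26.
Revenue = 5 × 26 = 130.

Tax revenue = 130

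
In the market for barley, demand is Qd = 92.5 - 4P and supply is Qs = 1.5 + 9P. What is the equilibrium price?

P* = 7

Set Qd = Qs: 92.5 - 4P = 1.5 + 9P.
91 = 13P, so P* = 7.
Q* = 92.5 − 4(7) = 64.5.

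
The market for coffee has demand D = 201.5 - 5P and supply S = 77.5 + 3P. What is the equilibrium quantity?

Q* = 124

Set D = S: 201.5 - 5P = 77.5 + 3P.
124 = 8P, so P* = 15.5.
Q* = 201.5 − 5(15.5) = 124.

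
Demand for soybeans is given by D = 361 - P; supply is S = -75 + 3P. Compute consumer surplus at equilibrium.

Consumer surplus = 31752

Equilibrium: 361 - P = -75 + 3P gives P* = 109, Q* = 252.
Demand choke price (D = 0): P = 361.
CS = ½(361 − 109)(252) = 31752.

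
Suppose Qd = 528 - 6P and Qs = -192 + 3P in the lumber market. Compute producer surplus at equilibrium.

Producer surplus = 384

Equilibrium: 528 - 6P = -192 + 3P gives P* = 80, Q* = 48.
Supply starts at P = 64 (where Qs = 0).
PS = ½(80 − 64)(48) = 384.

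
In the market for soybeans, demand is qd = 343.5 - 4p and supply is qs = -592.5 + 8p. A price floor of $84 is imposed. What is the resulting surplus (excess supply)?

Surplus = 72

Equilibrium price would be p* = 78, so the floor at 84 binds.
At p = 84: qd = 7.5, qs = 79.5.
Surplus = 79.5 − 7.5 = 72.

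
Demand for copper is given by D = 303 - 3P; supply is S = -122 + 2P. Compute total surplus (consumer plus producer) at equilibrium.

Total surplus = 960

Equilibrium: 303 - 3P = -122 + 2P gives P* = 85, Q* = 48.
Demand choke price: P = 101; supply starts at P = 61.
CS = ½(101 − 85)(48) = 384; PS = ½(85 − 61)(48) = 576.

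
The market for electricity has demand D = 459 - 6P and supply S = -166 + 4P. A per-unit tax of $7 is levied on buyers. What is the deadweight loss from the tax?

Deadweight loss = 58.8

Pre-tax equilibrium: P* = 62.5, Q* = 84.
Tax on buyers shifts demand to D = 459 − 6(P + 7) = 417 - 6P.
417 - 6P = -166 + 4P gives seller price Ps = 58.3; buyers pay Pb = 58.3 + 7 = 65.3.
New quantity: Q = 459 − 6(65.3) = 67.2.
DWL = ½ × 7 × (84 − 67.2) = 58.8.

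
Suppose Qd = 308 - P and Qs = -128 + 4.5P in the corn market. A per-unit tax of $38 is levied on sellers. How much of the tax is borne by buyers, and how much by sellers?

Buyers bear 342/11, sellers bear 76/11

Pre-tax equilibrium: P* = 872/11, Q* = 2516/11.
Tax on sellers shifts supply to Qs = -128 + 4.5(P − 38) = -299 + 4.5P.
308 - P = -299 + 4.5P gives buyer price Pb = 1214/11; sellers receive Ps = 1214/11 − 38 = 796/11.
New quantity: Q = 308 − 1(1214/11) = 2174/11.
Buyer burden = 1214/11 − 872/11 = 342/11; seller burden = 872/11 − 796/11 = 76/11.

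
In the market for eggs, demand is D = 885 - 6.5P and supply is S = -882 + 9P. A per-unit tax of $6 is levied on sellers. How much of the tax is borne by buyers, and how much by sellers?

Pre-tax equilibrium: P* = 114, Q* = 144.
Tax on sellers shifts supply to S = -882 + 9(P − 6) = -936 + 9P.
885 - 6.5P = -936 + 9P gives buyer price Pb = 3642/31; sellers receive Ps = 3642/31 − 6 = 3456/31.
New quantity: Q = 885 − 6.5(3642/31) = 3762/31.
Buyer burden = 3642/31 − 114 = 108/31; seller burden = 114 − 3456/31 = 78/31.

Buyers bear 108/31, sellers bear 78/31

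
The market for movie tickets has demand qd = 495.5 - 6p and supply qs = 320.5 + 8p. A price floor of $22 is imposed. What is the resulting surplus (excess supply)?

Surplus = 133

Equilibrium price would be p* = 12.5, so the floor at 22 binds.
At p = 22: qd = 363.5, qs = 496.5.
Surplus = 496.5 − 363.5 = 133.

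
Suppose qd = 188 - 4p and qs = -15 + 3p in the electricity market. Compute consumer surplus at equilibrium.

Consumer surplus = 648

Equilibrium: 188 - 4p = -15 + 3p gives p* = 29, q* = 72.
Demand choke price (qd = 0): p = 47.
CS = ½(47 − 29)(72) = 648.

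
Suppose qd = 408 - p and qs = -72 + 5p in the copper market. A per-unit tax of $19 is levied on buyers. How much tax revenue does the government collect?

Tax revenue = 35587/6

Pre-tax equilibrium: p* = 80, q* = 328.
Tax on buyers shifts demand to qd = 408 − 1(p + 19) = 389 - p.
389 - p = -72 + 5p gives seller price ps = 461/6; buyers pay pb = 461/6 + 19 = 575/6.
New quantity: q = 408 − 1(575/6) = 1873/6.
Revenue = 19 × 1873/6 = 35587/6.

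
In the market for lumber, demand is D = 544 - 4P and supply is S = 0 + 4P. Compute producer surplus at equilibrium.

Equilibrium: 544 - 4P = 0 + 4P gives P* = 68, Q* = 272.
Supply starts at P = 0 (where S = 0).
PS = ½(68 − 0)(272) = 9248.

Producer surplus = 9248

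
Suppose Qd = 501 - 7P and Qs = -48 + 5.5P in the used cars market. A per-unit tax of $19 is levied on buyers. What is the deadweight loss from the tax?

Deadweight loss = 555.94

Pre-tax equilibrium: P* = 43.92, Q* = 193.56.
Tax on buyers shifts demand to Qd = 501 − 7(P + 19) = 368 - 7P.
368 - 7P = -48 + 5.5P gives seller price Ps = 33.28; buyers pay Pb = 33.28 + 19 = 52.28.
New quantity: Q = 501 − 7(52.28) = 135.04.
DWL = ½ × 19 × (193.56 − 135.04) = 555.94.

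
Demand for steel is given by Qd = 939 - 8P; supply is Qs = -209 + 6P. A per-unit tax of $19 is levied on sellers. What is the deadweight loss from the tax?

Deadweight loss = 4332/7

Pre-tax equilibrium: P* = 82, Q* = 283.
Tax on sellers shifts supply to Qs = -209 + 6(P − 19) = -323 + 6P.
939 - 8P = -323 + 6P gives buyer price Pb = 631/7; sellers receive Ps = 631/7 − 19 = 498/7.
New quantity: Q = 939 − 8(631/7) = 1525/7.
DWL = ½ × 19 × (283 − 1525/7) = 4332/7.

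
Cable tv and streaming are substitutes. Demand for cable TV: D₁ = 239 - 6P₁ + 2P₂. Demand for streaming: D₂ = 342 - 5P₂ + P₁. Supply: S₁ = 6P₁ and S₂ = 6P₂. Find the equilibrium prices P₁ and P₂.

P₁ = 3313/130, P₂ = 4343/130

Market 1: 239 - 6P₁ + 2P₂ = 6P₁ → 12P₁ - 2P₂ = 239.
Market 2: 11P₂ - P₁ = 342.
Eliminating P₂: 11×(1) + 2×(2) gives 130P₁ = 3313, so P₁ = 3313/130.
Back-substitute into (2): P₂ = (342 + 1×3313/130) / 11 = 4343/130.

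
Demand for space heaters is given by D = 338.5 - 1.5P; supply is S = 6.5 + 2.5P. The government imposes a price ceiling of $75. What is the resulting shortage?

Equilibrium price would be P* = 83, so the ceiling at 75 binds.
At P = 75: D = 338.5 − 1.5(75) = 226, S = 6.5 + 2.5(75) = 194.
Shortage = 226 − 194 = 32.

Shortage = 32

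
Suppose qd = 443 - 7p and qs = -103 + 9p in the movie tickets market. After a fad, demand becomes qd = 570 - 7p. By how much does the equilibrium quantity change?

Original equilibrium: p* = 34.125, q* = 204.125.
New equilibrium: 570 - 7p = -103 + 9p, so 673 = 16p and p' = 42.0625; q' = 570 − 7(42.0625) = 275.5625.
Change in quantity: 275.5625 − 204.125 = 71.4375.

Δq = 71.4375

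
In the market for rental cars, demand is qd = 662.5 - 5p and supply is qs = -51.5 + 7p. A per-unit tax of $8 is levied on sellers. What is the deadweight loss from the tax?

Pre-tax equilibrium: p* = 59.5, q* = 365.
Tax on sellers shifts supply to qs = -51.5 + 7(p − 8) = -107.5 + 7p.
662.5 - 5p = -107.5 + 7p gives buyer price pb = 385/6; sellers receive ps = 385/6 − 8 = 337/6.
New quantity: q = 662.5 − 5(385/6) = 1025/3.
DWL = ½ × 8 × (365 − 1025/3) = 280/3.

Deadweight loss = 280/3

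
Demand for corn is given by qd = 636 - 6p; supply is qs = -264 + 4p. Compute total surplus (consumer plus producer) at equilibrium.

Equilibrium: 636 - 6p = -264 + 4p gives p* = 90, q* = 96.
Demand choke price: p = 106; supply starts at p = 66.
CS = ½(106 − 90)(96) = 768; PS = ½(90 − 66)(96) = 1152.

Total surplus = 1920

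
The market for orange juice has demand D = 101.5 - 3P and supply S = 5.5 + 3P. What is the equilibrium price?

Set D = S: 101.5 - 3P = 5.5 + 3P.
96 = 6P, so P* = 16.
Q* = 101.5 − 3(16) = 53.5.

P* = 16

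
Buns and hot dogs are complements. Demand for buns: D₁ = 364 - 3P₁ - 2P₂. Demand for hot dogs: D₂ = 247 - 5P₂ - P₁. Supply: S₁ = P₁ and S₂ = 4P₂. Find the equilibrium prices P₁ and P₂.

P₁ = 1391/17, P₂ = 312/17

Market 1: 364 - 3P₁ - 2P₂ = P₁ → 4P₁ + 2P₂ = 364.
Market 2: 9P₂ + P₁ = 247.
Eliminating P₂: 9×(1) − 2×(2) gives 34P₁ = 2782, so P₁ = 1391/17.
Back-substitute into (2): P₂ = (247 − 1×1391/17) / 9 = 312/17.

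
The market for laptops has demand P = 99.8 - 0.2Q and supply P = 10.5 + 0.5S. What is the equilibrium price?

Set the two price expressions equal: 99.8 - 0.2Q = 10.5 + 0.5Q.
89.3 = 0.7Q, so Q* = 893/7.
P* = 99.8 − (0.2)(893/7) = 520/7.

P* = 520/7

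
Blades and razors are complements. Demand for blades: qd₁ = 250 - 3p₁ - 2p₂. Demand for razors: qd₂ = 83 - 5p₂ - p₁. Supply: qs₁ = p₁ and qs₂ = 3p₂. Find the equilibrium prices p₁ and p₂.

p₁ = 917/15, p₂ = 41/15

Market 1: 250 - 3p₁ - 2p₂ = p₁ → 4p₁ + 2p₂ = 250.
Market 2: 8p₂ + p₁ = 83.
Eliminating p₂: 8×(1) − 2×(2) gives 30p₁ = 1834, so p₁ = 917/15.
Back-substitute into (2): p₂ = (83 − 1×917/15) / 8 = 41/15.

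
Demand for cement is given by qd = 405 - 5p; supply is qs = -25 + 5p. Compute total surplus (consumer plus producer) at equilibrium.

Total surplus = 7220

Equilibrium: 405 - 5p = -25 + 5p gives p* = 43, q* = 190.
Demand choke price: p = 81; supply starts at p = 5.
CS = ½(81 − 43)(190) = 3610; PS = ½(43 − 5)(190) = 3610.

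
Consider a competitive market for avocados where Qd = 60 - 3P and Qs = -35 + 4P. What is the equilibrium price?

Set Qd = Qs: 60 - 3P = -35 + 4P.
95 = 7P, so P* = 95/7.
Q* = 60 − 3(95/7) = 135/7.

P* = 95/7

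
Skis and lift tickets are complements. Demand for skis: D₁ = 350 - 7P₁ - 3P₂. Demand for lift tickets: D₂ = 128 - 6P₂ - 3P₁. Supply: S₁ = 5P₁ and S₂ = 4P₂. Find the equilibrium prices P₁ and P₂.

Market 1: 350 - 7P₁ - 3P₂ = 5P₁ → 12P₁ + 3P₂ = 350.
Market 2: 10P₂ + 3P₁ = 128.
Eliminating P₂: 10×(1) − 3×(2) gives 111P₁ = 3116, so P₁ = 3116/111.
Back-substitute into (2): P₂ = (128 − 3×3116/111) / 10 = 162/37.

P₁ = 3116/111, P₂ = 162/37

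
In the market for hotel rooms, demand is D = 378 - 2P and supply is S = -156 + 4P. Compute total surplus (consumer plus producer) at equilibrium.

Total surplus = 15000

Equilibrium: 378 - 2P = -156 + 4P gives P* = 89, Q* = 200.
Demand choke price: P = 189; supply starts at P = 39.
CS = ½(189 − 89)(200) = 10000; PS = ½(89 − 39)(200) = 5000.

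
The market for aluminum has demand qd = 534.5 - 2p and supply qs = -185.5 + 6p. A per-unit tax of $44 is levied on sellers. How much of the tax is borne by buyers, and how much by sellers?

Pre-tax equilibrium: p* = 90, q* = 354.5.
Tax on sellers shifts supply to qs = -185.5 + 6(p − 44) = -449.5 + 6p.
534.5 - 2p = -449.5 + 6p gives buyer price pb = 123; sellers receive ps = 123 − 44 = 79.
New quantity: q = 534.5 − 2(123) = 288.5.
Buyer burden = 123 − 90 = 33; seller burden = 90 − 79 = 11.

Buyers bear $33, sellers bear $11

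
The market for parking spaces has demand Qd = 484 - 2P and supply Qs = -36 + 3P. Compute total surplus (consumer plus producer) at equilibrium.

Total surplus = 31740

Equilibrium: 484 - 2P = -36 + 3P gives P* = 104, Q* = 276.
Demand choke price: P = 242; supply starts at P = 12.
CS = ½(242 − 104)(276) = 19044; PS = ½(104 − 12)(276) = 12696.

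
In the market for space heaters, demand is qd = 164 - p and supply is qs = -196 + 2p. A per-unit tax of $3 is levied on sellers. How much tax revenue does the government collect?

Tax revenue = 126

Pre-tax equilibrium: p* = 120, q* = 44.
Tax on sellers shifts supply to qs = -196 + 2(p − 3) = -202 + 2p.
164 - p = -202 + 2p gives buyer price pb = 122; sellers receive ps = 122 − 3 = 119.
New quantity: q = 164 − 1(122) = 42.
Revenue = 3 × 42 = 126.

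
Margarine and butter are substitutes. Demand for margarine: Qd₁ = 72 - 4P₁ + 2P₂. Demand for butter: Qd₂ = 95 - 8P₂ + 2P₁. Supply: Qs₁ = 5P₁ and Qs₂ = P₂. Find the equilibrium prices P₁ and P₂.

P₁ = 838/77, P₂ = 999/77

Market 1: 72 - 4P₁ + 2P₂ = 5P₁ → 9P₁ - 2P₂ = 72.
Market 2: 9P₂ - 2P₁ = 95.
Eliminating P₂: 9×(1) + 2×(2) gives 77P₁ = 838, so P₁ = 838/77.
Back-substitute into (2): P₂ = (95 + 2×838/77) / 9 = 999/77.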